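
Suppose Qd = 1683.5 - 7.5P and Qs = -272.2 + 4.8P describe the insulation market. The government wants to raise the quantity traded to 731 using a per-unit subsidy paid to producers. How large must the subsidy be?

At Q = 731, invert demand for the buyer price: Pb = (1683.5 − 731)/7.5 = 127; invert supply for the seller price: Ps = (731 − (-272.2))/4.8 = 209.
The subsidy must fill the gap: s = Ps − Pb = 209 − 127 = 82.

Required subsidy s = 82 per unit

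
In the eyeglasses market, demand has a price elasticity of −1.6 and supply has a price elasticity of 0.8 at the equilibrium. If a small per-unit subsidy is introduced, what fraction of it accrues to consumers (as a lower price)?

Consumer share = 1/3

For a small subsidy around the equilibrium, the benefit split depends on the relative slopes, which at a point are proportional to the elasticities.
Buyer share = εs/(εs + |εd|) = 0.8/(0.8 + 1.6) = 1/3; seller share = |εd|/(εs + |εd|) = 2/3.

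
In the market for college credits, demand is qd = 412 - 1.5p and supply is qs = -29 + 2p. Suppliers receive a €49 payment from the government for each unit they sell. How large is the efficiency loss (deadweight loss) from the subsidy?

Deadweight loss = €1029

Pre-subsidy: 412 - 1.5p = -29 + 2p gives p* = 126, q* = 223.
With the subsidy, sellers receive ps = pb + 49 for each unit, where pb is the price buyers pay.
Supply in terms of pb becomes qs = -29 + 2(pb + 49) = 69 + 2pb. Setting this equal to demand: 412 - 1.5pb = 69 + 2pb, so pb = 98.
Sellers receive ps = 98 + 49 = 147; q' = 412 − 1.5·98 = 265.
The subsidy expands output by 265 − 223 = 42 past the efficient level; on those units the gap between marginal cost and willingness to pay runs from 0 up to 49.
DWL = ½ × 49 × 42 = 1029.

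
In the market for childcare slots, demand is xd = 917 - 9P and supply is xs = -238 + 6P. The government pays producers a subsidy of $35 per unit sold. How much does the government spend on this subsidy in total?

Government cost = $12250

Pre-subsidy: 917 - 9P = -238 + 6P gives P* = 77, x* = 224.
With the subsidy, sellers receive Ps = Pb + 35 for each unit, where Pb is the price buyers pay.
Supply in terms of Pb becomes xs = -238 + 6(Pb + 35) = -28 + 6Pb. Setting this equal to demand: 917 - 9Pb = -28 + 6Pb, so Pb = 63.
Sellers receive Ps = 63 + 35 = 98; x' = 917 − 9·63 = 350.
Government outlay = subsidy × quantity = 35 × 350 = 12250.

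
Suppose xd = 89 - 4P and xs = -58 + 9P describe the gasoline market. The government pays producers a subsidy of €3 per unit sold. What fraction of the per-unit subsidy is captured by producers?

Pre-subsidy: 89 - 4P = -58 + 9P gives P* = 147/13, x* = 569/13.
With the subsidy, sellers receive Ps = Pb + 3 for each unit, where Pb is the price buyers pay.
Supply in terms of Pb becomes xs = -58 + 9(Pb + 3) = -31 + 9Pb. Setting this equal to demand: 89 - 4Pb = -31 + 9Pb, so Pb = 120/13.
Sellers receive Ps = 120/13 + 3 = 159/13; x' = 89 − 4·(120/13) = 677/13.
Buyers' price falls by P* − Pb = 147/13 − 120/13 = 27/13; sellers' price rises by Ps − P* = 159/13 − 147/13 = 12/13.
So producers capture (12/13)/3 = 4/13 of each unit of subsidy.

Producer share = 4/13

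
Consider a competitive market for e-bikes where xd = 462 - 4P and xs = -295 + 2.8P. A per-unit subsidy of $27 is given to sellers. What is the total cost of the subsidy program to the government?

Pre-subsidy: 462 - 4P = -295 + 2.8P gives P* = 3785/34, x* = 284/17.
With the subsidy, sellers receive Ps = Pb + 27 for each unit, where Pb is the price buyers pay.
Supply in terms of Pb becomes xs = -295 + 2.8(Pb + 27) = -219.4 + 2.8Pb. Setting this equal to demand: 462 - 4Pb = -219.4 + 2.8Pb, so Pb = 3407/34.
Sellers receive Ps = 3407/34 + 27 = 4325/34; x' = 462 − 4·(3407/34) = 1040/17.
Government outlay = subsidy × quantity = 27 × 1040/17 = 28080/17.

Government cost = 28080/17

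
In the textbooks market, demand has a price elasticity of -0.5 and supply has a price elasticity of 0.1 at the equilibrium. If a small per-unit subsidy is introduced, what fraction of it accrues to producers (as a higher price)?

Producer share = 5/6

For a small subsidy around the equilibrium, the benefit split depends on the relative slopes, which at a point are proportional to the elasticities.
Buyer share = εs/(εs + |εd|) = 0.1/(0.1 + 0.5) = 1/6; seller share = |εd|/(εs + |εd|) = 5/6.
So producers capture 5/6 of the subsidy.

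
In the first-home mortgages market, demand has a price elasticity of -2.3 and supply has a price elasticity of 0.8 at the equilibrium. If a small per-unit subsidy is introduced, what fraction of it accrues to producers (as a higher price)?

For a small subsidy around the equilibrium, the benefit split depends on the relative slopes, which at a point are proportional to the elasticities.
Buyer share = εs/(εs + |εd|) = 0.8/(0.8 + 2.3) = 8/31; seller share = |εd|/(εs + |εd|) = 23/31.
So producers capture 23/31 of the subsidy.

Producer share = 23/31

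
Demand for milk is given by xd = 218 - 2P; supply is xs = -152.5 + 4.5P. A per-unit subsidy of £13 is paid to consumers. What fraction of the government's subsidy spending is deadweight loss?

DWL / government spending = 9/122

Pre-subsidy: 218 - 2P = -152.5 + 4.5P gives P* = 57, x* = 104.
With the rebate, buyers effectively pay Pb = Ps − 13, where Ps is the price sellers receive.
Demand in terms of Ps becomes xd = 218 − 2(Ps − 13) = 244 - 2Ps. Setting this equal to supply: 244 - 2Ps = -152.5 + 4.5Ps, so Ps = 61.
Buyers pay Pb = 61 − 13 = 48; x' = -152.5 + 4.5·61 = 122.
ΔCS = ½(104 + 122)(57 − 48) = 1017; ΔPS = ½(104 + 122)(61 − 57) = 452.
Government spending = 13 × 122 = 1586.
DWL = ½ × 13 × (122 − 104) = 117; fraction = 117 / 1586 = 9/122.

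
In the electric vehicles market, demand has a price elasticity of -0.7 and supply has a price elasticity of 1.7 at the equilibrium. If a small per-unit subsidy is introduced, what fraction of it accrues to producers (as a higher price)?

Producer share = 7/24

For a small subsidy around the equilibrium, the benefit split depends on the relative slopes, which at a point are proportional to the elasticities.
Buyer share = εs/(εs + |εd|) = 1.7/(1.7 + 0.7) = 17/24; seller share = |εd|/(εs + |εd|) = 7/24.
So producers capture 7/24 of the subsidy.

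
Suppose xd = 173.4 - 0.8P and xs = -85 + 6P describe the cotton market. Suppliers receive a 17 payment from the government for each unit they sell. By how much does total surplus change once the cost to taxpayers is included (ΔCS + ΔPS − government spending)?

Net change in total surplus = -102

Pre-subsidy: 173.4 - 0.8P = -85 + 6P gives P* = 38, x* = 143.
With the subsidy, sellers receive Ps = Pb + 17 for each unit, where Pb is the price buyers pay.
Supply in terms of Pb becomes xs = -85 + 6(Pb + 17) = 17 + 6Pb. Setting this equal to demand: 173.4 - 0.8Pb = 17 + 6Pb, so Pb = 23.
Sellers receive Ps = 23 + 17 = 40; x' = 173.4 − 0.8·23 = 155.
ΔCS = ½(143 + 155)(38 − 23) = 2235; ΔPS = ½(143 + 155)(40 − 38) = 298.
Government spending = 17 × 155 = 2635.
Net change = 2235 + 298 − 2635 = -102. The loss equals the DWL triangle ½·17·12.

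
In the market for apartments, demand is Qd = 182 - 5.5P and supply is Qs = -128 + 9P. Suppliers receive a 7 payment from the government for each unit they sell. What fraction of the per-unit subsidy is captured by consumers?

Consumer share = 18/29

Pre-subsidy: 182 - 5.5P = -128 + 9P gives P* = 620/29, Q* = 1868/29.
With the subsidy, sellers receive Ps = Pb + 7 for each unit, where Pb is the price buyers pay.
Supply in terms of Pb becomes Qs = -128 + 9(Pb + 7) = -65 + 9Pb. Setting this equal to demand: 182 - 5.5Pb = -65 + 9Pb, so Pb = 494/29.
Sellers receive Ps = 494/29 + 7 = 697/29; Q' = 182 − 5.5·(494/29) = 2561/29.
Buyers' price falls by P* − Pb = 620/29 − 494/29 = 126/29; sellers' price rises by Ps − P* = 697/29 − 620/29 = 77/29.
So consumers capture (126/29)/7 = 18/29 of each unit of subsidy.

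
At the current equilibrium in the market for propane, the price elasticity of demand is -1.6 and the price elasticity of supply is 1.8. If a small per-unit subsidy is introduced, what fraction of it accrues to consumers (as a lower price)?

For a small subsidy around the equilibrium, the benefit split depends on the relative slopes, which at a point are proportional to the elasticities.
Buyer share = εs/(εs + |εd|) = 1.8/(1.8 + 1.6) = 9/17; seller share = |εd|/(εs + |εd|) = 8/17.

Consumer share = 9/17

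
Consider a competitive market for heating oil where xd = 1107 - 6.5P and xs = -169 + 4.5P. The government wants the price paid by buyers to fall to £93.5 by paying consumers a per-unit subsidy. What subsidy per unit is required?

Required subsidy s = £55 per unit

At a buyer price of 93.5, quantity demanded is 1107 − 6.5·93.5 = 499.25.
Sellers supply 499.25 only when they receive Ps with -169 + 4.5·Ps = 499.25, i.e. Ps = 148.5.
s = Ps − Pb = 148.5 − 93.5 = 55.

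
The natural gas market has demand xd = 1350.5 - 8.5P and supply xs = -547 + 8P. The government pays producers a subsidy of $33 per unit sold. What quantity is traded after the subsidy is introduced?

Pre-subsidy: 1350.5 - 8.5P = -547 + 8P gives P* = 115, x* = 373.
With the subsidy, sellers receive Ps = Pb + 33 for each unit, where Pb is the price buyers pay.
Supply in terms of Pb becomes xs = -547 + 8(Pb + 33) = -283 + 8Pb. Setting this equal to demand: 1350.5 - 8.5Pb = -283 + 8Pb, so Pb = 99.
Sellers receive Ps = 99 + 33 = 132; x' = 1350.5 − 8.5·99 = 509.

x' = 509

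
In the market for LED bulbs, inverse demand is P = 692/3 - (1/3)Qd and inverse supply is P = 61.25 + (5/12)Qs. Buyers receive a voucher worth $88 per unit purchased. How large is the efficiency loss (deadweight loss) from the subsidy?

Pre-subsidy: 692/3 - (1/3)Q = 61.25 + (5/12)Q gives Q* = 2033/9 and P* = 4195/27.
With the rebate, buyers effectively pay Pb = Ps − 88, where Ps is the price sellers receive.
On the curves, Pb = 692/3 - (1/3)Q and Ps = 61.25 + (5/12)Q; the wedge Ps − Pb = 88 gives 61.25 + (5/12)Q − (692/3 - (1/3)Q) = 88, so Q' = 3089/9.
Then Pb = 692/3 − (1/3)·(3089/9) = 3139/27 and Ps = 61.25 + (5/12)·(3089/9) = 5515/27.
The subsidy expands output by 3089/9 − 2033/9 = 352/3 past the efficient level; on those units the gap between marginal cost and willingness to pay runs from 0 up to 88.
DWL = ½ × 88 × 352/3 = 15488/3.

Deadweight loss = 15488/3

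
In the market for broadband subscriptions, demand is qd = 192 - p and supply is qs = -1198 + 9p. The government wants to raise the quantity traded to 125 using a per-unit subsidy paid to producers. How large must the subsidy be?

At q = 125, invert demand for the buyer price: pb = (192 − 125)/1 = 67; invert supply for the seller price: ps = (125 − (-1198))/9 = 147.
The subsidy must fill the gap: s = ps − pb = 147 − 67 = 80.

Required subsidy s = 80 per unit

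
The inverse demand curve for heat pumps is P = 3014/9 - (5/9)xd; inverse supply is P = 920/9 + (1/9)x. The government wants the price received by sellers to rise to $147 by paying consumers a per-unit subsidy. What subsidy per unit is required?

Required subsidy s = $36 per unit

At a seller price of 147, quantity supplied is -920 + 9·147 = 403.
Buyers absorb 403 only when they pay Pb = 3014/9 − (5/9)·403 = 111.
s = Ps − Pb = 147 − 111 = 36.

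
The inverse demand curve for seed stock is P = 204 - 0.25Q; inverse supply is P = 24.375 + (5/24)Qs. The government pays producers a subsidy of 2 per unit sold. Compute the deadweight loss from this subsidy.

Pre-subsidy: 204 - 0.25Q = 24.375 + (5/24)Q gives Q* = 4311/11 and P* = 4665/44.
With the subsidy, sellers receive Ps = Pb + 2 for each unit, where Pb is the price buyers pay.
On the curves, Pb = 204 - 0.25Q and Ps = 24.375 + (5/24)Q; the wedge Ps − Pb = 2 gives 24.375 + (5/24)Q − (204 - 0.25Q) = 2, so Q' = 4359/11.
Then Pb = 204 − 0.25·(4359/11) = 4617/44 and Ps = 24.375 + (5/24)·(4359/11) = 4705/44.
The subsidy expands output by 4359/11 − 4311/11 = 48/11 past the efficient level; on those units the gap between marginal cost and willingness to pay runs from 0 up to 2.
DWL = ½ × 2 × 48/11 = 48/11.

Deadweight loss = 48/11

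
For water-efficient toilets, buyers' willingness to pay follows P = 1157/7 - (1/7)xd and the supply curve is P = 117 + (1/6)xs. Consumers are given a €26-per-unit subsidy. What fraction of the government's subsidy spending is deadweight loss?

DWL / government spending = 0.175

Pre-subsidy: 1157/7 - (1/7)x = 117 + (1/6)x gives x* = 156 and P* = 143.
With the rebate, buyers effectively pay Pb = Ps − 26, where Ps is the price sellers receive.
On the curves, Pb = 1157/7 - (1/7)x and Ps = 117 + (1/6)x; the wedge Ps − Pb = 26 gives 117 + (1/6)x − (1157/7 - (1/7)x) = 26, so x' = 240.
Then Pb = 1157/7 − (1/7)·240 = 131 and Ps = 117 + (1/6)·240 = 157.
ΔCS = ½(156 + 240)(143 − 131) = 2376; ΔPS = ½(156 + 240)(157 − 143) = 2772.
Government spending = 26 × 240 = 6240.
DWL = ½ × 26 × (240 − 156) = 1092; fraction = 1092 / 6240 = 0.175.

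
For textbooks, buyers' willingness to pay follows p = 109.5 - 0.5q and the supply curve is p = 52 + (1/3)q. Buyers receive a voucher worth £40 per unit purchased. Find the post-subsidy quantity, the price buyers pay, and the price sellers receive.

Pre-subsidy: 109.5 - 0.5q = 52 + (1/3)q gives q* = 69 and p* = 75.
With the rebate, buyers effectively pay pb = ps − 40, where ps is the price sellers receive.
On the curves, pb = 109.5 - 0.5q and ps = 52 + (1/3)q; the wedge ps − pb = 40 gives 52 + (1/3)q − (109.5 - 0.5q) = 40, so q' = 117.
Then pb = 109.5 − 0.5·117 = 51 and ps = 52 + (1/3)·117 = 91.

q' = 117; buyers pay £51; sellers receive £91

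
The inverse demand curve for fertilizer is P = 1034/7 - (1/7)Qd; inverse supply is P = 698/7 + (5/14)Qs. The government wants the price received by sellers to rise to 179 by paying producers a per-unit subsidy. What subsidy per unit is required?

Required subsidy s = 63 per unit

At a seller price of 179, quantity supplied is -279.2 + 2.8·179 = 222.
Buyers absorb 222 only when they pay Pb = 1034/7 − (1/7)·222 = 116.
s = Ps − Pb = 179 − 116 = 63.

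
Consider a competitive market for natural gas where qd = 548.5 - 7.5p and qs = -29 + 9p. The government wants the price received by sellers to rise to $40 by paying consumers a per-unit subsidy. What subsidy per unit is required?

Required subsidy s = $11 per unit

At a seller price of 40, quantity supplied is -29 + 9·40 = 331.
Buyers absorb 331 only when they pay pb with 548.5 − 7.5·pb = 331, i.e. pb = 29.
s = ps − pb = 40 − 29 = 11.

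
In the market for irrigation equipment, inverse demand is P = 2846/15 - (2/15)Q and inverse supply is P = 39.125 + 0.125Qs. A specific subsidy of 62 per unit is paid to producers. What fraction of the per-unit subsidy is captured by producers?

Pre-subsidy: 2846/15 - (2/15)Q = 39.125 + 0.125Q gives Q* = 583 and P* = 112.
With the subsidy, sellers receive Ps = Pb + 62 for each unit, where Pb is the price buyers pay.
On the curves, Pb = 2846/15 - (2/15)Q and Ps = 39.125 + 0.125Q; the wedge Ps − Pb = 62 gives 39.125 + 0.125Q − (2846/15 - (2/15)Q) = 62, so Q' = 823.
Then Pb = 2846/15 − (2/15)·823 = 80 and Ps = 39.125 + 0.125·823 = 142.
Buyers' price falls by P* − Pb = 112 − 80 = 32; sellers' price rises by Ps − P* = 142 − 112 = 30.
So producers capture 30/62 = 15/31 of each unit of subsidy.

Producer share = 15/31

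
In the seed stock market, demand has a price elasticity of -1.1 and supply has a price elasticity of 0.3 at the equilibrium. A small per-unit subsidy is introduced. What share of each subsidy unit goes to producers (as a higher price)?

For a small subsidy around the equilibrium, the benefit split depends on the relative slopes, which at a point are proportional to the elasticities.
Buyer share = εs/(εs + |εd|) = 0.3/(0.3 + 1.1) = 3/14; seller share = |εd|/(εs + |εd|) = 11/14.
So producers capture 11/14 of the subsidy.

Producer share = 11/14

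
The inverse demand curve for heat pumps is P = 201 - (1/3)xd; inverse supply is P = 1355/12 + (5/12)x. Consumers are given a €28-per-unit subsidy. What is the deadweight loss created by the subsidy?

Deadweight loss = 1568/3

Pre-subsidy: 201 - (1/3)x = 1355/12 + (5/12)x gives x* = 1057/9 and P* = 4370/27.
With the rebate, buyers effectively pay Pb = Ps − 28, where Ps is the price sellers receive.
On the curves, Pb = 201 - (1/3)x and Ps = 1355/12 + (5/12)x; the wedge Ps − Pb = 28 gives 1355/12 + (5/12)x − (201 - (1/3)x) = 28, so x' = 1393/9.
Then Pb = 201 − (1/3)·(1393/9) = 4034/27 and Ps = 1355/12 + (5/12)·(1393/9) = 4790/27.
The subsidy expands output by 1393/9 − 1057/9 = 112/3 past the efficient level; on those units the gap between marginal cost and willingness to pay runs from 0 up to 28.
DWL = ½ × 28 × 112/3 = 1568/3.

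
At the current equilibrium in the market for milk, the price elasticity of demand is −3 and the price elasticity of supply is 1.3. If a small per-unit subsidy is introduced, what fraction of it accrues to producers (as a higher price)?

Producer share = 30/43

For a small subsidy around the equilibrium, the benefit split depends on the relative slopes, which at a point are proportional to the elasticities.
Buyer share = εs/(εs + |εd|) = 1.3/(1.3 + 3) = 13/43; seller share = |εd|/(εs + |εd|) = 30/43.
So producers capture 30/43 of the subsidy.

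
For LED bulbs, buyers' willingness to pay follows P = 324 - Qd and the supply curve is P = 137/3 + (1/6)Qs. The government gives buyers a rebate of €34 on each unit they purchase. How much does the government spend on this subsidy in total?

Government cost = 63716/7

Pre-subsidy: 324 - Q = 137/3 + (1/6)Q gives Q* = 1670/7 and P* = 598/7.
With the rebate, buyers effectively pay Pb = Ps − 34, where Ps is the price sellers receive.
On the curves, Pb = 324 - Q and Ps = 137/3 + (1/6)Q; the wedge Ps − Pb = 34 gives 137/3 + (1/6)Q − (324 - Q) = 34, so Q' = 1874/7.
Then Pb = 324 − 1·(1874/7) = 394/7 and Ps = 137/3 + (1/6)·(1874/7) = 632/7.
Government outlay = subsidy × quantity = 34 × 1874/7 = 63716/7.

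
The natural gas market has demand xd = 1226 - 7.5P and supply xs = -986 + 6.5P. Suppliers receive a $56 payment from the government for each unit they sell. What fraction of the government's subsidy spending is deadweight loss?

Pre-subsidy: 1226 - 7.5P = -986 + 6.5P gives P* = 158, x* = 41.
With the subsidy, sellers receive Ps = Pb + 56 for each unit, where Pb is the price buyers pay.
Supply in terms of Pb becomes xs = -986 + 6.5(Pb + 56) = -622 + 6.5Pb. Setting this equal to demand: 1226 - 7.5Pb = -622 + 6.5Pb, so Pb = 132.
Sellers receive Ps = 132 + 56 = 188; x' = 1226 − 7.5·132 = 236.
ΔCS = ½(41 + 236)(158 − 132) = 3601; ΔPS = ½(41 + 236)(188 − 158) = 4155.
Government spending = 56 × 236 = 13216.
DWL = ½ × 56 × (236 − 41) = 5460; fraction = 5460 / 13216 = 195/472.

DWL / government spending = 195/472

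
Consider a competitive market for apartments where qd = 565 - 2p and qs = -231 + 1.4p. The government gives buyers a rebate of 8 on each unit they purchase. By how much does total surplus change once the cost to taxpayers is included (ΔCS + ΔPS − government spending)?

Pre-subsidy: 565 - 2p = -231 + 1.4p gives p* = 3980/17, q* = 1645/17.
With the rebate, buyers effectively pay pb = ps − 8, where ps is the price sellers receive.
Demand in terms of ps becomes qd = 565 − 2(ps − 8) = 581 - 2ps. Setting this equal to supply: 581 - 2ps = -231 + 1.4ps, so ps = 4060/17.
Buyers pay pb = 4060/17 − 8 = 3924/17; q' = -231 + 1.4·(4060/17) = 1757/17.
ΔCS = ½(1645/17 + 1757/17)(3980/17 − 3924/17) = 95256/289; ΔPS = ½(1645/17 + 1757/17)(4060/17 − 3980/17) = 136080/289.
Government spending = 8 × 1757/17 = 14056/17.
Net change = 95256/289 + 136080/289 − 14056/17 = -448/17. The loss equals the DWL triangle ½·8·112/17.

Net change in total surplus = -448/17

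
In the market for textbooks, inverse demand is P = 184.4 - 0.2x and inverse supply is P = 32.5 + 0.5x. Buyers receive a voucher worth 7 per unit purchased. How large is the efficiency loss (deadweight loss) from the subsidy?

Deadweight loss = 35

Pre-subsidy: 184.4 - 0.2x = 32.5 + 0.5x gives x* = 217 and P* = 141.
With the rebate, buyers effectively pay Pb = Ps − 7, where Ps is the price sellers receive.
On the curves, Pb = 184.4 - 0.2x and Ps = 32.5 + 0.5x; the wedge Ps − Pb = 7 gives 32.5 + 0.5x − (184.4 - 0.2x) = 7, so x' = 227.
Then Pb = 184.4 − 0.2·227 = 139 and Ps = 32.5 + 0.5·227 = 146.
The subsidy expands output by 227 − 217 = 10 past the efficient level; on those units the gap between marginal cost and willingness to pay runs from 0 up to 7.
DWL = ½ × 7 × 10 = 35.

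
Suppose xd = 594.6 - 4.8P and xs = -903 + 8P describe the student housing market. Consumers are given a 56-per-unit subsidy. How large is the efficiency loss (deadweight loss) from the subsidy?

Deadweight loss = 4704

Pre-subsidy: 594.6 - 4.8P = -903 + 8P gives P* = 117, x* = 33.
With the rebate, buyers effectively pay Pb = Ps − 56, where Ps is the price sellers receive.
Demand in terms of Ps becomes xd = 594.6 − 4.8(Ps − 56) = 863.4 - 4.8Ps. Setting this equal to supply: 863.4 - 4.8Ps = -903 + 8Ps, so Ps = 138.
Buyers pay Pb = 138 − 56 = 82; x' = -903 + 8·138 = 201.
The subsidy expands output by 201 − 33 = 168 past the efficient level; on those units the gap between marginal cost and willingness to pay runs from 0 up to 56.
DWL = ½ × 56 × 168 = 4704.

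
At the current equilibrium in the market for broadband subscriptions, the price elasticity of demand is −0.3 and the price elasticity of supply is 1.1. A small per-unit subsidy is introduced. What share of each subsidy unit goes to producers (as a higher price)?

For a small subsidy around the equilibrium, the benefit split depends on the relative slopes, which at a point are proportional to the elasticities.
Buyer share = εs/(εs + |εd|) = 1.1/(1.1 + 0.3) = 11/14; seller share = |εd|/(εs + |εd|) = 3/14.
So producers capture 3/14 of the subsidy.

Producer share = 3/14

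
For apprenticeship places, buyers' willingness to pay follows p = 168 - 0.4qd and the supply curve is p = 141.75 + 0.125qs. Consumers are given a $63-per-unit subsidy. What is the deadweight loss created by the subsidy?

Pre-subsidy: 168 - 0.4q = 141.75 + 0.125q gives q* = 50 and p* = 148.
With the rebate, buyers effectively pay pb = ps − 63, where ps is the price sellers receive.
On the curves, pb = 168 - 0.4q and ps = 141.75 + 0.125q; the wedge ps − pb = 63 gives 141.75 + 0.125q − (168 - 0.4q) = 63, so q' = 170.
Then pb = 168 − 0.4·170 = 100 and ps = 141.75 + 0.125·170 = 163.
The subsidy expands output by 170 − 50 = 120 past the efficient level; on those units the gap between marginal cost and willingness to pay runs from 0 up to 63.
DWL = ½ × 63 × 120 = 3780.

Deadweight loss = $3780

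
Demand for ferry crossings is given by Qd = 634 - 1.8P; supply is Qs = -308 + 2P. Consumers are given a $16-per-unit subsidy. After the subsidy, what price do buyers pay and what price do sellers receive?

Pre-subsidy: 634 - 1.8P = -308 + 2P gives P* = 4710/19, Q* = 3568/19.
With the rebate, buyers effectively pay Pb = Ps − 16, where Ps is the price sellers receive.
Demand in terms of Ps becomes Qd = 634 − 1.8(Ps − 16) = 662.8 - 1.8Ps. Setting this equal to supply: 662.8 - 1.8Ps = -308 + 2Ps, so Ps = 4854/19.
Buyers pay Pb = 4854/19 − 16 = 4550/19; Q' = -308 + 2·(4854/19) = 3856/19.

Buyers pay 4550/19; sellers receive 4854/19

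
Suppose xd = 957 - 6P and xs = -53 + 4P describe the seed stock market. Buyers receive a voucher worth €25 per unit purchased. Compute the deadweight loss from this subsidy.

Deadweight loss = €750

Pre-subsidy: 957 - 6P = -53 + 4P gives P* = 101, x* = 351.
With the rebate, buyers effectively pay Pb = Ps − 25, where Ps is the price sellers receive.
Demand in terms of Ps becomes xd = 957 − 6(Ps − 25) = 1107 - 6Ps. Setting this equal to supply: 1107 - 6Ps = -53 + 4Ps, so Ps = 116.
Buyers pay Pb = 116 − 25 = 91; x' = -53 + 4·116 = 411.
The subsidy expands output by 411 − 351 = 60 past the efficient level; on those units the gap between marginal cost and willingness to pay runs from 0 up to 25.
DWL = ½ × 25 × 60 = 750.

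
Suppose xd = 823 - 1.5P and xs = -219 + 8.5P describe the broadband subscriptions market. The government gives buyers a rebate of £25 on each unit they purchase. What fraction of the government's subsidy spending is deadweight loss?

Pre-subsidy: 823 - 1.5P = -219 + 8.5P gives P* = 104.2, x* = 666.7.
With the rebate, buyers effectively pay Pb = Ps − 25, where Ps is the price sellers receive.
Demand in terms of Ps becomes xd = 823 − 1.5(Ps − 25) = 860.5 - 1.5Ps. Setting this equal to supply: 860.5 - 1.5Ps = -219 + 8.5Ps, so Ps = 107.95.
Buyers pay Pb = 107.95 − 25 = 82.95; x' = -219 + 8.5·107.95 = 698.575.
ΔCS = ½(666.7 + 698.575)(104.2 − 82.95) = 14506.046875; ΔPS = ½(666.7 + 698.575)(107.95 − 104.2) = 2559.890625.
Government spending = 25 × 698.575 = 17464.375.
DWL = ½ × 25 × (698.575 − 666.7) = 398.4375; fraction = 398.4375 / 17464.375 = 1275/55886.

DWL / government spending = 1275/55886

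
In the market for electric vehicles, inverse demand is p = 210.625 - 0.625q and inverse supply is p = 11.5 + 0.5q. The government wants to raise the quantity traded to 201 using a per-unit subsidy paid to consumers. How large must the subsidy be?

Required subsidy s = 27 per unit

At q = 201, from the demand curve buyers pay pb = 210.625 − 0.625·201 = 85; from the supply curve sellers need ps = 11.5 + 0.5·201 = 112.
The subsidy must fill the gap: s = ps − pb = 112 − 85 = 27.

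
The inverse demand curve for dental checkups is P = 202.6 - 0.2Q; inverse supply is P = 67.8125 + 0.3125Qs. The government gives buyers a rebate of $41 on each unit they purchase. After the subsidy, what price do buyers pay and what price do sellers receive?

Pre-subsidy: 202.6 - 0.2Q = 67.8125 + 0.3125Q gives Q* = 263 and P* = 150.
With the rebate, buyers effectively pay Pb = Ps − 41, where Ps is the price sellers receive.
On the curves, Pb = 202.6 - 0.2Q and Ps = 67.8125 + 0.3125Q; the wedge Ps − Pb = 41 gives 67.8125 + 0.3125Q − (202.6 - 0.2Q) = 41, so Q' = 343.
Then Pb = 202.6 − 0.2·343 = 134 and Ps = 67.8125 + 0.3125·343 = 175.

Buyers pay $134; sellers receive $175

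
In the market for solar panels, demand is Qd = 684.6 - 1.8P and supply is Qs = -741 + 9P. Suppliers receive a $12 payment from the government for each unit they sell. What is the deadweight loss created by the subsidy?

Pre-subsidy: 684.6 - 1.8P = -741 + 9P gives P* = 132, Q* = 447.
With the subsidy, sellers receive Ps = Pb + 12 for each unit, where Pb is the price buyers pay.
Supply in terms of Pb becomes Qs = -741 + 9(Pb + 12) = -633 + 9Pb. Setting this equal to demand: 684.6 - 1.8Pb = -633 + 9Pb, so Pb = 122.
Sellers receive Ps = 122 + 12 = 134; Q' = 684.6 − 1.8·122 = 465.
The subsidy expands output by 465 − 447 = 18 past the efficient level; on those units the gap between marginal cost and willingness to pay runs from 0 up to 12.
DWL = ½ × 12 × 18 = 108.

Deadweight loss = $108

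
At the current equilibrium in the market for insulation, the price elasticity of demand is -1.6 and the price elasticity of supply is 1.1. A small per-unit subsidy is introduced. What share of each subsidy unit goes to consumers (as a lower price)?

Consumer share = 11/27

For a small subsidy around the equilibrium, the benefit split depends on the relative slopes, which at a point are proportional to the elasticities.
Buyer share = εs/(εs + |εd|) = 1.1/(1.1 + 1.6) = 11/27; seller share = |εd|/(εs + |εd|) = 16/27.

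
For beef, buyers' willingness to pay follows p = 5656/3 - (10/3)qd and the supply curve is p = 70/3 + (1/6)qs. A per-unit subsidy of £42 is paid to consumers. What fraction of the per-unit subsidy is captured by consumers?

Pre-subsidy: 5656/3 - (10/3)q = 70/3 + (1/6)q gives q* = 532 and p* = 112.
With the rebate, buyers effectively pay pb = ps − 42, where ps is the price sellers receive.
On the curves, pb = 5656/3 - (10/3)q and ps = 70/3 + (1/6)q; the wedge ps − pb = 42 gives 70/3 + (1/6)q − (5656/3 - (10/3)q) = 42, so q' = 544.
Then pb = 5656/3 − (10/3)·544 = 72 and ps = 70/3 + (1/6)·544 = 114.
Buyers' price falls by p* − pb = 112 − 72 = 40; sellers' price rises by ps − p* = 114 − 112 = 2.
So consumers capture 40/42 = 20/21 of each unit of subsidy.

Consumer share = 20/21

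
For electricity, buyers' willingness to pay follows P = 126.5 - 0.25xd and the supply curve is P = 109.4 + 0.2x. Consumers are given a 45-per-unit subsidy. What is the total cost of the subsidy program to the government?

Pre-subsidy: 126.5 - 0.25x = 109.4 + 0.2x gives x* = 38 and P* = 117.
With the rebate, buyers effectively pay Pb = Ps − 45, where Ps is the price sellers receive.
On the curves, Pb = 126.5 - 0.25x and Ps = 109.4 + 0.2x; the wedge Ps − Pb = 45 gives 109.4 + 0.2x − (126.5 - 0.25x) = 45, so x' = 138.
Then Pb = 126.5 − 0.25·138 = 92 and Ps = 109.4 + 0.2·138 = 137.
Government outlay = subsidy × quantity = 45 × 138 = 6210.

Government cost = 6210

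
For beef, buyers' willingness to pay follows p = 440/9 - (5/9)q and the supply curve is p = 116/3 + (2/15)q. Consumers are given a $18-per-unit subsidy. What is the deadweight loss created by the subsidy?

Deadweight loss = 7290/31

Pre-subsidy: 440/9 - (5/9)q = 116/3 + (2/15)q gives q* = 460/31 and p* = 1260/31.
With the rebate, buyers effectively pay pb = ps − 18, where ps is the price sellers receive.
On the curves, pb = 440/9 - (5/9)q and ps = 116/3 + (2/15)q; the wedge ps − pb = 18 gives 116/3 + (2/15)q − (440/9 - (5/9)q) = 18, so q' = 1270/31.
Then pb = 440/9 − (5/9)·(1270/31) = 810/31 and ps = 116/3 + (2/15)·(1270/31) = 1368/31.
The subsidy expands output by 1270/31 − 460/31 = 810/31 past the efficient level; on those units the gap between marginal cost and willingness to pay runs from 0 up to 18.
DWL = ½ × 18 × 810/31 = 7290/31.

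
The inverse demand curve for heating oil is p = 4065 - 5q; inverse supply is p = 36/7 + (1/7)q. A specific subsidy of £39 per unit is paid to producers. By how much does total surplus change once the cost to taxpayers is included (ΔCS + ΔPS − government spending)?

Net change in total surplus = -£147.875

Pre-subsidy: 4065 - 5q = 36/7 + (1/7)q gives q* = 9473/12 and p* = 1415/12.
With the subsidy, sellers receive ps = pb + 39 for each unit, where pb is the price buyers pay.
On the curves, pb = 4065 - 5q and ps = 36/7 + (1/7)q; the wedge ps − pb = 39 gives 36/7 + (1/7)q − (4065 - 5q) = 39, so q' = 797.
Then pb = 4065 − 5·797 = 80 and ps = 36/7 + (1/7)·797 = 119.
ΔCS = ½(9473/12 + 797)(1415/12 − 80) = 8661835/288; ΔPS = ½(9473/12 + 797)(119 − 1415/12) = 247481/288.
Government spending = 39 × 797 = 31083.
Net change = 8661835/288 + 247481/288 − 31083 = -147.875. The loss equals the DWL triangle ½·39·91/12.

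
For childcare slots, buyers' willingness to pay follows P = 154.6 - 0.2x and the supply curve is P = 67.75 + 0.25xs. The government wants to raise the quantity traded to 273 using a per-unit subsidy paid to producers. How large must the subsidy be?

Required subsidy s = 36 per unit

At x = 273, from the demand curve buyers pay Pb = 154.6 − 0.2·273 = 100; from the supply curve sellers need Ps = 67.75 + 0.25·273 = 136.
The subsidy must fill the gap: s = Ps − Pb = 136 − 100 = 36.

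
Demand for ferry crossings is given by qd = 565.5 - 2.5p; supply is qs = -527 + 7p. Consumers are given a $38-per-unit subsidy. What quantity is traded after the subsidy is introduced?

Pre-subsidy: 565.5 - 2.5p = -527 + 7p gives p* = 115, q* = 278.
With the rebate, buyers effectively pay pb = ps − 38, where ps is the price sellers receive.
Demand in terms of ps becomes qd = 565.5 − 2.5(ps − 38) = 660.5 - 2.5ps. Setting this equal to supply: 660.5 - 2.5ps = -527 + 7ps, so ps = 125.
Buyers pay pb = 125 − 38 = 87; q' = -527 + 7·125 = 348.

q' = 348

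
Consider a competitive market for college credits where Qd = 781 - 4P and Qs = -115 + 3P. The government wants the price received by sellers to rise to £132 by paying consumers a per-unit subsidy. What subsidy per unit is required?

Required subsidy s = £7 per unit

At a seller price of 132, quantity supplied is -115 + 3·132 = 281.
Buyers absorb 281 only when they pay Pb with 781 − 4·Pb = 281, i.e. Pb = 125.
s = Ps − Pb = 132 − 125 = 7.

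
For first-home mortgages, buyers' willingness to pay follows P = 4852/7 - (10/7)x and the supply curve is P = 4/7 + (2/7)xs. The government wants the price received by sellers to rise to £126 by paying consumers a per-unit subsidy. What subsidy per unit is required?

At a seller price of 126, quantity supplied is -2 + 3.5·126 = 439.
Buyers absorb 439 only when they pay Pb = 4852/7 − (10/7)·439 = 66.
s = Ps − Pb = 126 − 66 = 60.

Required subsidy s = £60 per unit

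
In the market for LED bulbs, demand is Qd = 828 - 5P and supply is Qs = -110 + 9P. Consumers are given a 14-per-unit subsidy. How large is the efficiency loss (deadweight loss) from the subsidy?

Pre-subsidy: 828 - 5P = -110 + 9P gives P* = 67, Q* = 493.
With the rebate, buyers effectively pay Pb = Ps − 14, where Ps is the price sellers receive.
Demand in terms of Ps becomes Qd = 828 − 5(Ps − 14) = 898 - 5Ps. Setting this equal to supply: 898 - 5Ps = -110 + 9Ps, so Ps = 72.
Buyers pay Pb = 72 − 14 = 58; Q' = -110 + 9·72 = 538.
The subsidy expands output by 538 − 493 = 45 past the efficient level; on those units the gap between marginal cost and willingness to pay runs from 0 up to 14.
DWL = ½ × 14 × 45 = 315.

Deadweight loss = 315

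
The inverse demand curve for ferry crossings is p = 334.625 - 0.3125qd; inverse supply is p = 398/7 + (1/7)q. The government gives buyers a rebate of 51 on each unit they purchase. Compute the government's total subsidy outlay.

Government cost = 36822

Pre-subsidy: 334.625 - 0.3125q = 398/7 + (1/7)q gives q* = 610 and p* = 144.
With the rebate, buyers effectively pay pb = ps − 51, where ps is the price sellers receive.
On the curves, pb = 334.625 - 0.3125q and ps = 398/7 + (1/7)q; the wedge ps − pb = 51 gives 398/7 + (1/7)q − (334.625 - 0.3125q) = 51, so q' = 722.
Then pb = 334.625 − 0.3125·722 = 109 and ps = 398/7 + (1/7)·722 = 160.
Government outlay = subsidy × quantity = 51 × 722 = 36822.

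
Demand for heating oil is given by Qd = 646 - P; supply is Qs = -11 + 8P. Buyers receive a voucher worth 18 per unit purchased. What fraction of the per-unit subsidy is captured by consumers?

Pre-subsidy: 646 - P = -11 + 8P gives P* = 73, Q* = 573.
With the rebate, buyers effectively pay Pb = Ps − 18, where Ps is the price sellers receive.
Demand in terms of Ps becomes Qd = 646 − 1(Ps − 18) = 664 - Ps. Setting this equal to supply: 664 - Ps = -11 + 8Ps, so Ps = 75.
Buyers pay Pb = 75 − 18 = 57; Q' = -11 + 8·75 = 589.
Buyers' price falls by P* − Pb = 73 − 57 = 16; sellers' price rises by Ps − P* = 75 − 73 = 2.
So consumers capture 16/18 = 8/9 of each unit of subsidy.

Consumer share = 8/9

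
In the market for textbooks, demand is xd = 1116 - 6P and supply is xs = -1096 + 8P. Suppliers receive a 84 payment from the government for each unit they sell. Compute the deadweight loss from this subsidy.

Pre-subsidy: 1116 - 6P = -1096 + 8P gives P* = 158, x* = 168.
With the subsidy, sellers receive Ps = Pb + 84 for each unit, where Pb is the price buyers pay.
Supply in terms of Pb becomes xs = -1096 + 8(Pb + 84) = -424 + 8Pb. Setting this equal to demand: 1116 - 6Pb = -424 + 8Pb, so Pb = 110.
Sellers receive Ps = 110 + 84 = 194; x' = 1116 − 6·110 = 456.
The subsidy expands output by 456 − 168 = 288 past the efficient level; on those units the gap between marginal cost and willingness to pay runs from 0 up to 84.
DWL = ½ × 84 × 288 = 12096.

Deadweight loss = 12096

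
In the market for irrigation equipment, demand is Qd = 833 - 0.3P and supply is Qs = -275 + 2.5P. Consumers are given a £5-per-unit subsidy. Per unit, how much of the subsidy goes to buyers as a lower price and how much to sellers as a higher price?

Buyers gain 125/28 per unit; sellers gain 15/28 per unit

Pre-subsidy: 833 - 0.3P = -275 + 2.5P gives P* = 2770/7, Q* = 5000/7.
With the rebate, buyers effectively pay Pb = Ps − 5, where Ps is the price sellers receive.
Demand in terms of Ps becomes Qd = 833 − 0.3(Ps − 5) = 834.5 - 0.3Ps. Setting this equal to supply: 834.5 - 0.3Ps = -275 + 2.5Ps, so Ps = 396.25.
Buyers pay Pb = 396.25 − 5 = 391.25; Q' = -275 + 2.5·396.25 = 715.625.
Buyers' price falls by P* − Pb = 2770/7 − 391.25 = 125/28; sellers' price rises by Ps − P* = 396.25 − 2770/7 = 15/28.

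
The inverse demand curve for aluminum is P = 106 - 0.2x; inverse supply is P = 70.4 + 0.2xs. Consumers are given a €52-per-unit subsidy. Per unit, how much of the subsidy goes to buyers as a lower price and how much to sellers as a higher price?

Buyers gain €26 per unit; sellers gain €26 per unit

Pre-subsidy: 106 - 0.2x = 70.4 + 0.2x gives x* = 89 and P* = 88.2.
With the rebate, buyers effectively pay Pb = Ps − 52, where Ps is the price sellers receive.
On the curves, Pb = 106 - 0.2x and Ps = 70.4 + 0.2x; the wedge Ps − Pb = 52 gives 70.4 + 0.2x − (106 - 0.2x) = 52, so x' = 219.
Then Pb = 106 − 0.2·219 = 62.2 and Ps = 70.4 + 0.2·219 = 114.2.
Buyers' price falls by P* − Pb = 88.2 − 62.2 = 26; sellers' price rises by Ps − P* = 114.2 − 88.2 = 26.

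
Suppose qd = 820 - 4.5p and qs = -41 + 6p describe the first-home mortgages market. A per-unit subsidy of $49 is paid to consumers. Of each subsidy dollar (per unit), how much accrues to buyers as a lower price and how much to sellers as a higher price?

Buyers gain $28 per unit; sellers gain $21 per unit

Pre-subsidy: 820 - 4.5p = -41 + 6p gives p* = 82, q* = 451.
With the rebate, buyers effectively pay pb = ps − 49, where ps is the price sellers receive.
Demand in terms of ps becomes qd = 820 − 4.5(ps − 49) = 1040.5 - 4.5ps. Setting this equal to supply: 1040.5 - 4.5ps = -41 + 6ps, so ps = 103.
Buyers pay pb = 103 − 49 = 54; q' = -41 + 6·103 = 577.
Buyers' price falls by p* − pb = 82 − 54 = 28; sellers' price rises by ps − p* = 103 − 82 = 21.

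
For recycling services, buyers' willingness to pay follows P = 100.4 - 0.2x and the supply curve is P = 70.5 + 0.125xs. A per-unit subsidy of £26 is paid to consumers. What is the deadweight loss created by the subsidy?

Deadweight loss = £1040

Pre-subsidy: 100.4 - 0.2x = 70.5 + 0.125x gives x* = 92 and P* = 82.
With the rebate, buyers effectively pay Pb = Ps − 26, where Ps is the price sellers receive.
On the curves, Pb = 100.4 - 0.2x and Ps = 70.5 + 0.125x; the wedge Ps − Pb = 26 gives 70.5 + 0.125x − (100.4 - 0.2x) = 26, so x' = 172.
Then Pb = 100.4 − 0.2·172 = 66 and Ps = 70.5 + 0.125·172 = 92.
The subsidy expands output by 172 − 92 = 80 past the efficient level; on those units the gap between marginal cost and willingness to pay runs from 0 up to 26.
DWL = ½ × 26 × 80 = 1040.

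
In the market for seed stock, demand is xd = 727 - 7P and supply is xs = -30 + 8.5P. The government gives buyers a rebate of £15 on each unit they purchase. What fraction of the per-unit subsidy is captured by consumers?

Pre-subsidy: 727 - 7P = -30 + 8.5P gives P* = 1514/31, x* = 11939/31.
With the rebate, buyers effectively pay Pb = Ps − 15, where Ps is the price sellers receive.
Demand in terms of Ps becomes xd = 727 − 7(Ps − 15) = 832 - 7Ps. Setting this equal to supply: 832 - 7Ps = -30 + 8.5Ps, so Ps = 1724/31.
Buyers pay Pb = 1724/31 − 15 = 1259/31; x' = -30 + 8.5·(1724/31) = 13724/31.
Buyers' price falls by P* − Pb = 1514/31 − 1259/31 = 255/31; sellers' price rises by Ps − P* = 1724/31 − 1514/31 = 210/31.
So consumers capture (255/31)/15 = 17/31 of each unit of subsidy.

Consumer share = 17/31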